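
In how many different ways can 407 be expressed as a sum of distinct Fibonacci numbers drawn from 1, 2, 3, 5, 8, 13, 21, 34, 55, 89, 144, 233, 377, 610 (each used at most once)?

10

407 = 377+21+8+1 = 377+21+5+3+1 = 233+144+21+8+1 = 377+13+8+5+3+1 = … (6 more), for 10 in all.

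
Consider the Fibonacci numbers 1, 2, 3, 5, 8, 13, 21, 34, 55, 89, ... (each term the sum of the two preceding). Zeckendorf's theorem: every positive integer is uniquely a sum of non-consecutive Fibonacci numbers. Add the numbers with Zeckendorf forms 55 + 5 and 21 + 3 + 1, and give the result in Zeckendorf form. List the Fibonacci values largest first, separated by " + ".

The two numbers are 60 and 25, so their sum is 85.
55 ≤ 85 < 89, so take 55; remainder 30
21 ≤ 30 < 34, so take 21; remainder 9
8 ≤ 9 < 13, so take 8; remainder 1
1 ≤ 1 < 2, so take 1; remainder 0

55 + 21 + 8 + 1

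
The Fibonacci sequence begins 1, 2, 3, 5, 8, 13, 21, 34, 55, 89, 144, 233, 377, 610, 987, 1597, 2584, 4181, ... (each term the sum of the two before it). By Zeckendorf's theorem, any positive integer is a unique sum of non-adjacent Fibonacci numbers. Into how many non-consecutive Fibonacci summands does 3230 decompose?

4

take 2584 (≤ 3230); 3230 − 2584 = 646
take 610 (≤ 646); 646 − 610 = 36
take 34 (≤ 36); 36 − 34 = 2
take 2 (≤ 2); 2 − 2 = 0
3230 = 2584 + 610 + 34 + 2, which has 4 terms.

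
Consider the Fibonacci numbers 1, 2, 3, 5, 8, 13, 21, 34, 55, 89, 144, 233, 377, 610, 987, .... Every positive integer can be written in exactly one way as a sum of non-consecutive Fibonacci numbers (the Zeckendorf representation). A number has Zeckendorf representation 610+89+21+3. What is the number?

610+89+21+3 = 723.

723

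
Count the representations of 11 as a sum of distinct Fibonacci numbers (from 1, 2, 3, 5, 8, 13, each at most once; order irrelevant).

3

Each representation comes from the Zeckendorf form by replacing some F_k with F_{k−1} + F_{k−2} where possible.
11 = 8+3 = 8+2+1 = 5+3+2+1 — 3 representations.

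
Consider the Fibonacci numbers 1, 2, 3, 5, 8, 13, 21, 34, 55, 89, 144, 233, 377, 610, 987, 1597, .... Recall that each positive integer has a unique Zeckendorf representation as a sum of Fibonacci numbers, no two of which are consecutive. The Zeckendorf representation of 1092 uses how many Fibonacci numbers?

4

take 987 (≤ 1092); 1092 − 987 = 105
take 89 (≤ 105); 105 − 89 = 16
take 13 (≤ 16); 16 − 13 = 3
take 3 (≤ 3); 3 − 3 = 0
1092 = 987 + 89 + 13 + 3, which has 4 terms.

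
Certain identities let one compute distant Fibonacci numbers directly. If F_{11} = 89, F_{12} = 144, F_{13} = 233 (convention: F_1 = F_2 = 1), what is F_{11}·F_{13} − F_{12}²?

1

89·233 − 144² = 20737 − 20736 = 1. (Cassini's identity: F_{k−1}F_{k+1} − F_k² = (−1)^k.)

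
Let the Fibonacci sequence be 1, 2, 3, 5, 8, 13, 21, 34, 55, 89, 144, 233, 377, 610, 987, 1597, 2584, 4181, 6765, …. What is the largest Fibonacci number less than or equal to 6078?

4181

4181 ≤ 6078 < 6765, so the largest Fibonacci number not exceeding 6078 is 4181.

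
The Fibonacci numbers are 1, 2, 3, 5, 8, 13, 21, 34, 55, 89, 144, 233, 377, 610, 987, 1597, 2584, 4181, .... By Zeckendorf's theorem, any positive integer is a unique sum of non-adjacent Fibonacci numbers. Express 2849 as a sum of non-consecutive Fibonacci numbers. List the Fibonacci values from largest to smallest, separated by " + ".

2849 − 2584 = 265
265 − 233 = 32
32 − 21 = 11
11 − 8 = 3
3 − 3 = 0
So 2849 = 2584 + 233 + 21 + 8 + 3, with no two terms consecutive in the sequence.

2584 + 233 + 21 + 8 + 3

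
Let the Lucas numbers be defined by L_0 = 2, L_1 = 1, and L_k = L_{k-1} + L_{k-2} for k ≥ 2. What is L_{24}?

Iterating the recurrence up to L_{18} = 5778 and L_{17} = 3571:
L_{19} = L_{18} + L_{17} = 5778 + 3571 = 9349
L_{20} = L_{19} + L_{18} = 9349 + 5778 = 15127
L_{21} = L_{20} + L_{19} = 15127 + 9349 = 24476
L_{22} = L_{21} + L_{20} = 24476 + 15127 = 39603
L_{23} = L_{22} + L_{21} = 39603 + 24476 = 64079
L_{24} = L_{23} + L_{22} = 64079 + 39603 = 103682

103682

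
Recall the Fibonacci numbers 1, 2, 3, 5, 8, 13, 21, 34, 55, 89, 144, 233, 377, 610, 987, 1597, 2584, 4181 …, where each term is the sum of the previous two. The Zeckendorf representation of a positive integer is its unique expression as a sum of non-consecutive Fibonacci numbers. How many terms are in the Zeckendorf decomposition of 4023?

7

largest Fibonacci ≤ 4023 is 2584; 4023 − 2584 = 1439
largest Fibonacci ≤ 1439 is 987; 1439 − 987 = 452
largest Fibonacci ≤ 452 is 377; 452 − 377 = 75
largest Fibonacci ≤ 75 is 55; 75 − 55 = 20
largest Fibonacci ≤ 20 is 13; 20 − 13 = 7
largest Fibonacci ≤ 7 is 5; 7 − 5 = 2
largest Fibonacci ≤ 2 is 2; 2 − 2 = 0
4023 = 2584 + 987 + 377 + 55 + 13 + 5 + 2, which has 7 terms.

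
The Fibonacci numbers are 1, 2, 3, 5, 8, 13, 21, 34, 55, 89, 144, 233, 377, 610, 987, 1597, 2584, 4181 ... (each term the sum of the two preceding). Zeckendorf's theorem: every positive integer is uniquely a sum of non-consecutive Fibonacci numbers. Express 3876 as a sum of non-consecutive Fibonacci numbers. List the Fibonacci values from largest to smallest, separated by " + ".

2584 + 987 + 233 + 55 + 13 + 3 + 1

Greedy algorithm:
3876: greatest Fibonacci not exceeding it is 2584, leaving 1292
1292: greatest Fibonacci not exceeding it is 987, leaving 305
305: greatest Fibonacci not exceeding it is 233, leaving 72
72: greatest Fibonacci not exceeding it is 55, leaving 17
17: greatest Fibonacci not exceeding it is 13, leaving 4
4: greatest Fibonacci not exceeding it is 3, leaving 1
1: greatest Fibonacci not exceeding it is 1, leaving 0
So 3876 = 2584 + 987 + 233 + 55 + 13 + 3 + 1, with no two terms consecutive in the sequence.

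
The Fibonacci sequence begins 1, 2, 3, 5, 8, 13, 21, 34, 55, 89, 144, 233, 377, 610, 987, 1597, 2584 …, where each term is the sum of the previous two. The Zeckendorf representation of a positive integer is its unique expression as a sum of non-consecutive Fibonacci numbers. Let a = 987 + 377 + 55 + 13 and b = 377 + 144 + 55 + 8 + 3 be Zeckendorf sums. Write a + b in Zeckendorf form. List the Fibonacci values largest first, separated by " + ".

The two numbers are 1432 and 587, so their sum is 2019.
Greedily peel off the largest Fibonacci term at each step:
2019 − 1597 = 422
422 − 377 = 45
45 − 34 = 11
11 − 8 = 3
3 − 3 = 0

1597 + 377 + 34 + 8 + 3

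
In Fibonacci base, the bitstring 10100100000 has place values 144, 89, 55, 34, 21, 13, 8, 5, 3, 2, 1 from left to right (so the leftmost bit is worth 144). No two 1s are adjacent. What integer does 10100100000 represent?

212

Summing the place values of the 1 bits: 144 + 55 + 13 = 212.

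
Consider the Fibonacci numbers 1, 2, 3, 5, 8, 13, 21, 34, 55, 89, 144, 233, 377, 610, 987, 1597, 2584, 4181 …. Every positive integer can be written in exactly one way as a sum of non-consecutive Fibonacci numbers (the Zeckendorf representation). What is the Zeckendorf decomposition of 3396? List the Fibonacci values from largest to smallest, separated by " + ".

2584 + 610 + 144 + 55 + 3

Repeatedly subtract the largest Fibonacci number that fits:
take 2584 (≤ 3396); 3396 − 2584 = 812
take 610 (≤ 812); 812 − 610 = 202
take 144 (≤ 202); 202 − 144 = 58
take 55 (≤ 58); 58 − 55 = 3
take 3 (≤ 3); 3 − 3 = 0
So 3396 = 2584 + 610 + 144 + 55 + 3, with no two terms consecutive in the sequence.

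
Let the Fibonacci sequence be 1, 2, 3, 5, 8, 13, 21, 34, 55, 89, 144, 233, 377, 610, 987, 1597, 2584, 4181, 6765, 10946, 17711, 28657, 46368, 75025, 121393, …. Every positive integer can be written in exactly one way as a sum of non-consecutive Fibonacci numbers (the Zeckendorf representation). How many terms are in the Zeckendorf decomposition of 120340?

9

Greedily peel off the largest Fibonacci term at each step:
75025 ≤ 120340 < 121393, so take 75025; remainder 45315
28657 ≤ 45315 < 46368, so take 28657; remainder 16658
10946 ≤ 16658 < 17711, so take 10946; remainder 5712
4181 ≤ 5712 < 6765, so take 4181; remainder 1531
987 ≤ 1531 < 1597, so take 987; remainder 544
377 ≤ 544 < 610, so take 377; remainder 167
144 ≤ 167 < 233, so take 144; remainder 23
21 ≤ 23 < 34, so take 21; remainder 2
2 ≤ 2 < 3, so take 2; remainder 0
120340 = 75025 + 28657 + 10946 + 4181 + 987 + 377 + 144 + 21 + 2, which has 9 terms.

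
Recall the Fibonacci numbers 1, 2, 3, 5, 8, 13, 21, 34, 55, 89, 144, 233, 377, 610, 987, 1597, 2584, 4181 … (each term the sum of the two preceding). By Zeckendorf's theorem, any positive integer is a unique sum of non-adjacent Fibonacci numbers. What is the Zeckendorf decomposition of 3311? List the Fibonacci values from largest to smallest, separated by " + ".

Greedily peel off the largest Fibonacci term at each step:
3311 − 2584 = 727
727 − 610 = 117
117 − 89 = 28
28 − 21 = 7
7 − 5 = 2
2 − 2 = 0
So 3311 = 2584 + 610 + 89 + 21 + 5 + 2, with no two terms consecutive in the sequence.

2584 + 610 + 89 + 21 + 5 + 2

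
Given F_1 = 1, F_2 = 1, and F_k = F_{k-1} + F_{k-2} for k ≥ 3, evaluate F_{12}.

144

Iterating the recurrence up to F_{4} = 3 and F_{3} = 2:
F_{5} = F_{4} + F_{3} = 3 + 2 = 5
F_{6} = F_{5} + F_{4} = 5 + 3 = 8
F_{7} = F_{6} + F_{5} = 8 + 5 = 13
F_{8} = F_{7} + F_{6} = 13 + 8 = 21
F_{9} = F_{8} + F_{7} = 21 + 13 = 34
F_{10} = F_{9} + F_{8} = 34 + 21 = 55
F_{11} = F_{10} + F_{9} = 55 + 34 = 89
F_{12} = F_{11} + F_{10} = 89 + 55 = 144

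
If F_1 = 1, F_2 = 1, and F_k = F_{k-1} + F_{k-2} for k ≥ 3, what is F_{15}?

610

Iterating the recurrence up to F_{8} = 21 and F_{7} = 13:
F_{9} = F_{8} + F_{7} = 21 + 13 = 34
F_{10} = F_{9} + F_{8} = 34 + 21 = 55
F_{11} = F_{10} + F_{9} = 55 + 34 = 89
F_{12} = F_{11} + F_{10} = 89 + 55 = 144
F_{13} = F_{12} + F_{11} = 144 + 89 = 233
F_{14} = F_{13} + F_{12} = 233 + 144 = 377
F_{15} = F_{14} + F_{13} = 377 + 233 = 610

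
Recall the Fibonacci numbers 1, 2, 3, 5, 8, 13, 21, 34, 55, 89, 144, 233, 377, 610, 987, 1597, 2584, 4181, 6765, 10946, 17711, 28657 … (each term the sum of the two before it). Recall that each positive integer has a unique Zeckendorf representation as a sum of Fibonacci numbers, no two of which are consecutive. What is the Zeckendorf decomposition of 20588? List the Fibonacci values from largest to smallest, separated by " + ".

17711 + 2584 + 233 + 55 + 5

Repeatedly subtract the largest Fibonacci number that fits:
20588: greatest Fibonacci not exceeding it is 17711, leaving 2877
2877: greatest Fibonacci not exceeding it is 2584, leaving 293
293: greatest Fibonacci not exceeding it is 233, leaving 60
60: greatest Fibonacci not exceeding it is 55, leaving 5
5: greatest Fibonacci not exceeding it is 5, leaving 0
So 20588 = 17711 + 2584 + 233 + 55 + 5, with no two terms consecutive in the sequence.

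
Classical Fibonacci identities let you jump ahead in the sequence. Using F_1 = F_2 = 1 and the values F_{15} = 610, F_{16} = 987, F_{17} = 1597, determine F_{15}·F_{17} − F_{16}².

610·1597 − 987² = 974170 − 974169 = 1. (Cassini's identity: F_{k−1}F_{k+1} − F_k² = (−1)^k.)

1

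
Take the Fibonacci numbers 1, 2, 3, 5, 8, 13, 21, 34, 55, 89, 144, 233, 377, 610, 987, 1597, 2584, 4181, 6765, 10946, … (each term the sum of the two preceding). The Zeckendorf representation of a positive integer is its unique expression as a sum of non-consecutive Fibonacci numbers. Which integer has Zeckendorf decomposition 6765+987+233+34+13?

8032

6765+987+233+34+13 = 8032.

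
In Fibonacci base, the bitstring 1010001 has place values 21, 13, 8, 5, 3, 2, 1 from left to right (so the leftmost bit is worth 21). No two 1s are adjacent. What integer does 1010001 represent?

Summing the place values of the 1 bits: 21 + 8 + 1 = 30.

30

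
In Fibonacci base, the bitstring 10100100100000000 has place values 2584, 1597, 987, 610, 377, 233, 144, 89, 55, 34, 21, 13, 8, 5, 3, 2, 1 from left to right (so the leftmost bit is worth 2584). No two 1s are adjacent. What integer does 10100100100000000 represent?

3859

Summing the place values of the 1 bits: 2584 + 987 + 233 + 55 = 3859.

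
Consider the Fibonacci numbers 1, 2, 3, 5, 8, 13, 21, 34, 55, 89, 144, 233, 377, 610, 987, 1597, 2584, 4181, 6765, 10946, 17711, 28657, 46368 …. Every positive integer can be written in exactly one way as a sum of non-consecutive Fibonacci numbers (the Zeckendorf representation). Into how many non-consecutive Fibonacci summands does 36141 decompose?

Greedily peel off the largest Fibonacci term at each step:
36141: greatest Fibonacci not exceeding it is 28657, leaving 7484
7484: greatest Fibonacci not exceeding it is 6765, leaving 719
719: greatest Fibonacci not exceeding it is 610, leaving 109
109: greatest Fibonacci not exceeding it is 89, leaving 20
20: greatest Fibonacci not exceeding it is 13, leaving 7
7: greatest Fibonacci not exceeding it is 5, leaving 2
2: greatest Fibonacci not exceeding it is 2, leaving 0
36141 = 28657 + 6765 + 610 + 89 + 13 + 5 + 2, which has 7 terms.

7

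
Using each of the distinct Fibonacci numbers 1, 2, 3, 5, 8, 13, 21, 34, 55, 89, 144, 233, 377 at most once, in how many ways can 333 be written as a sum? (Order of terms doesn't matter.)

15

Starting from the Zeckendorf form and repeatedly splitting a term F_k into F_{k−1} + F_{k−2} (when neither is already used) reaches every representation.
333 = 233+89+8+3 = 233+89+8+2+1 = 233+55+34+8+3 = 233+89+5+3+2+1 = … (11 more), for 15 in all.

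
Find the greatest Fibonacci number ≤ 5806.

4181

4181 ≤ 5806 < 6765, so the largest Fibonacci number not exceeding 5806 is 4181.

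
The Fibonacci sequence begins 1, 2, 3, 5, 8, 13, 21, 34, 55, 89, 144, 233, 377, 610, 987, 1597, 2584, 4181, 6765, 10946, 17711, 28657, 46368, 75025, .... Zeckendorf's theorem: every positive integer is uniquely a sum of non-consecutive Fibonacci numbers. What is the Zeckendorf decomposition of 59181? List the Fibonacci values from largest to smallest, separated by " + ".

46368 + 10946 + 1597 + 233 + 34 + 3

Greedy algorithm:
59181 − 46368 = 12813
12813 − 10946 = 1867
1867 − 1597 = 270
270 − 233 = 37
37 − 34 = 3
3 − 3 = 0
So 59181 = 46368 + 10946 + 1597 + 233 + 34 + 3, with no two terms consecutive in the sequence.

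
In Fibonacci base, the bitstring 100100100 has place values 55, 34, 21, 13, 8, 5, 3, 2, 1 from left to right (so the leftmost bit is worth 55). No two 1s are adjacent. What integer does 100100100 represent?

71

Summing the place values of the 1 bits: 55 + 13 + 3 = 71.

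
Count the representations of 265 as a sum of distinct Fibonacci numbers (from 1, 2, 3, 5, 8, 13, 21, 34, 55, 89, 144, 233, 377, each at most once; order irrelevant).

Each representation comes from the Zeckendorf form by replacing some F_k with F_{k−1} + F_{k−2} where possible.
265 = 233+21+8+3 = 233+21+8+2+1 = 144+89+21+8+3 = 233+21+5+3+2+1 = 144+89+21+8+2+1 = … (7 more), for 12 in all.

12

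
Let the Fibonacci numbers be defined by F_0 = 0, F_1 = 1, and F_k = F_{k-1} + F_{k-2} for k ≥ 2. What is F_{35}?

Iterating the recurrence up to F_{31} = 1346269 and F_{30} = 832040:
F_{32} = F_{31} + F_{30} = 1346269 + 832040 = 2178309
F_{33} = F_{32} + F_{31} = 2178309 + 1346269 = 3524578
F_{34} = F_{33} + F_{32} = 3524578 + 2178309 = 5702887
F_{35} = F_{34} + F_{33} = 5702887 + 3524578 = 9227465

9227465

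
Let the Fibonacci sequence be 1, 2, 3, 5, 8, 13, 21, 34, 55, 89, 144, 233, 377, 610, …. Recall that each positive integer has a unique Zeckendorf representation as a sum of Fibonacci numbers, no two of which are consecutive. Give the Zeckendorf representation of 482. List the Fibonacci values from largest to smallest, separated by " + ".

377 + 89 + 13 + 3

take 377 (≤ 482); 482 − 377 = 105
take 89 (≤ 105); 105 − 89 = 16
take 13 (≤ 16); 16 − 13 = 3
take 3 (≤ 3); 3 − 3 = 0
So 482 = 377 + 89 + 13 + 3, with no two terms consecutive in the sequence.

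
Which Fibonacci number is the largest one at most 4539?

4181

4181 ≤ 4539 < 6765, so the largest Fibonacci number not exceeding 4539 is 4181.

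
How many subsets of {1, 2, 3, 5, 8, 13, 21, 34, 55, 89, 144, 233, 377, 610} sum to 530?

12

530 = 377+144+8+1 = 377+144+5+3+1 = 377+89+55+8+1 = 377+89+55+5+3+1 = 377+89+34+21+8+1 = … (7 more), for 12 in all.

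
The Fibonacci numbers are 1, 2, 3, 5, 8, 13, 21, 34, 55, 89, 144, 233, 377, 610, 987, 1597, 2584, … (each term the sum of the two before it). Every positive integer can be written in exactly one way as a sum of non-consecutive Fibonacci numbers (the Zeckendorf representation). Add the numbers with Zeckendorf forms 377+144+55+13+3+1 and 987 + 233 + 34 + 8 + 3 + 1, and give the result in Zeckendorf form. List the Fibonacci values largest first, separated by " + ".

1597 + 233 + 21 + 8

The two numbers are 593 and 1266, so their sum is 1859.
1859 − 1597 = 262
262 − 233 = 29
29 − 21 = 8
8 − 8 = 0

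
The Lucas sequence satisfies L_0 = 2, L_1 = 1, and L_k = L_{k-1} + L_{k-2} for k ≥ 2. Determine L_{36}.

Iterating the recurrence up to L_{30} = 1860498 and L_{29} = 1149851:
L_{31} = L_{30} + L_{29} = 1860498 + 1149851 = 3010349
L_{32} = L_{31} + L_{30} = 3010349 + 1860498 = 4870847
L_{33} = L_{32} + L_{31} = 4870847 + 3010349 = 7881196
L_{34} = L_{33} + L_{32} = 7881196 + 4870847 = 12752043
L_{35} = L_{34} + L_{33} = 12752043 + 7881196 = 20633239
L_{36} = L_{35} + L_{34} = 20633239 + 12752043 = 33385282

33385282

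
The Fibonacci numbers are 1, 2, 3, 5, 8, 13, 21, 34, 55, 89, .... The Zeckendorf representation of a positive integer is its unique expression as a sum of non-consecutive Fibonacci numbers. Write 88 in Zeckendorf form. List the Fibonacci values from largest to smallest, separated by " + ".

Repeatedly subtract the largest Fibonacci number that fits:
88 − 55 = 33
33 − 21 = 12
12 − 8 = 4
4 − 3 = 1
1 − 1 = 0
So 88 = 55 + 21 + 8 + 3 + 1, with no two terms consecutive in the sequence.

55 + 21 + 8 + 3 + 1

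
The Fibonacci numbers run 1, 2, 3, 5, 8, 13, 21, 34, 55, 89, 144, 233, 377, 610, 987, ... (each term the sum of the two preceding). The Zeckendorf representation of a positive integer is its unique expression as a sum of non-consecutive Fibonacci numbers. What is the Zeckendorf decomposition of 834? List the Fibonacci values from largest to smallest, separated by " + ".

610 + 144 + 55 + 21 + 3 + 1

834 − 610 = 224
224 − 144 = 80
80 − 55 = 25
25 − 21 = 4
4 − 3 = 1
1 − 1 = 0
So 834 = 610 + 144 + 55 + 21 + 3 + 1, with no two terms consecutive in the sequence.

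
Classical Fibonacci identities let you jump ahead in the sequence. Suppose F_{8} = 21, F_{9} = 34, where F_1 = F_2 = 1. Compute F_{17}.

By the addition formula F_{m+n} = F_m F_{n+1} + F_{m−1} F_n with m=9, n=8: F_{17} = 34·34 + 21·21 = 1156 + 441 = 1597.

1597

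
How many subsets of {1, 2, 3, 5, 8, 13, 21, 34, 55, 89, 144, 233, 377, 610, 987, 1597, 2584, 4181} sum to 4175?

7

Each representation comes from the Zeckendorf form by replacing some F_k with F_{k−1} + F_{k−2} where possible.
4175 = 2584+987+377+144+55+21+5+2 = 2584+987+377+144+55+13+8+5+2 = 2584+987+377+144+34+21+13+8+5+2 = … (4 more), for 7 in all.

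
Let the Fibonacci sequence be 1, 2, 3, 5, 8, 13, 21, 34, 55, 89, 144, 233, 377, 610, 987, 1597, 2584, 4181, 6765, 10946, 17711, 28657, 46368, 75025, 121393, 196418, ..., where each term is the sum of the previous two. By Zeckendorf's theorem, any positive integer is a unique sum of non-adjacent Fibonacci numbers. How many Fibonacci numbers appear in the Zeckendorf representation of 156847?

Repeatedly subtract the largest Fibonacci number that fits:
156847: greatest Fibonacci not exceeding it is 121393, leaving 35454
35454: greatest Fibonacci not exceeding it is 28657, leaving 6797
6797: greatest Fibonacci not exceeding it is 6765, leaving 32
32: greatest Fibonacci not exceeding it is 21, leaving 11
11: greatest Fibonacci not exceeding it is 8, leaving 3
3: greatest Fibonacci not exceeding it is 3, leaving 0
156847 = 121393 + 28657 + 6765 + 21 + 8 + 3, which has 6 terms.

6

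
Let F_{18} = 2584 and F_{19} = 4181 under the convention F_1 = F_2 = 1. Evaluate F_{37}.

24157817

By F_{2k+1} = F_k² + F_{k+1}²: F_{37} = 2584² + 4181² = 6677056 + 17480761 = 24157817.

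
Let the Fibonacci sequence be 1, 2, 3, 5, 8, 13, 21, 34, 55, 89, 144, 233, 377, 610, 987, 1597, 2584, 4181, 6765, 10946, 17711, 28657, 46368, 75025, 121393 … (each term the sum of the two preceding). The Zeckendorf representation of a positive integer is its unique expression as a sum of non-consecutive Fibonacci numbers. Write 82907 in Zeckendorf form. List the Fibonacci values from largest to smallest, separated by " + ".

Greedily peel off the largest Fibonacci term at each step:
subtract 75025 from 82907: 7882 remains
subtract 6765 from 7882: 1117 remains
subtract 987 from 1117: 130 remains
subtract 89 from 130: 41 remains
subtract 34 from 41: 7 remains
subtract 5 from 7: 2 remains
subtract 2 from 2: 0 remains
So 82907 = 75025 + 6765 + 987 + 89 + 34 + 5 + 2, with no two terms consecutive in the sequence.

75025 + 6765 + 987 + 89 + 34 + 5 + 2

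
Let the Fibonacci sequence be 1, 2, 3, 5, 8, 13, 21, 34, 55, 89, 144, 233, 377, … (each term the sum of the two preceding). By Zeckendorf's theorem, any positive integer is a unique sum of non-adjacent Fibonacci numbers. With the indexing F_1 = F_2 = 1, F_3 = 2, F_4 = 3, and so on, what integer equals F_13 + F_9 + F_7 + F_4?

F_13 + F_9 + F_7 + F_4 = 233 + 34 + 13 + 3 = 283.

283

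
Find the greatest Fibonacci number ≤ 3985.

2584

2584 ≤ 3985 < 4181, so the largest Fibonacci number not exceeding 3985 is 2584.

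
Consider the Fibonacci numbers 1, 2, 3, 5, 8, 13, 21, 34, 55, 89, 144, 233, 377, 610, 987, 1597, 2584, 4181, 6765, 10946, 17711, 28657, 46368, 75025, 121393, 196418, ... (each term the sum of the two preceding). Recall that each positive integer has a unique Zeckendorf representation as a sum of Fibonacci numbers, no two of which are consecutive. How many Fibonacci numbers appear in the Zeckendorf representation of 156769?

9

156769: greatest Fibonacci not exceeding it is 121393, leaving 35376
35376: greatest Fibonacci not exceeding it is 28657, leaving 6719
6719: greatest Fibonacci not exceeding it is 4181, leaving 2538
2538: greatest Fibonacci not exceeding it is 1597, leaving 941
941: greatest Fibonacci not exceeding it is 610, leaving 331
331: greatest Fibonacci not exceeding it is 233, leaving 98
98: greatest Fibonacci not exceeding it is 89, leaving 9
9: greatest Fibonacci not exceeding it is 8, leaving 1
1: greatest Fibonacci not exceeding it is 1, leaving 0
156769 = 121393 + 28657 + 4181 + 1597 + 610 + 233 + 89 + 8 + 1, which has 9 terms.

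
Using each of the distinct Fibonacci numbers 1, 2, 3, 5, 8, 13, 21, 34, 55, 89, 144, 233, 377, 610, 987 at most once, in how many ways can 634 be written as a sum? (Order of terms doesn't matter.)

20

Each representation comes from the Zeckendorf form by replacing some F_k with F_{k−1} + F_{k−2} where possible.
634 = 610+21+3 = 610+21+2+1 = 610+13+8+3 = 377+233+21+3 = 610+13+8+2+1 = … (15 more), for 20 in all.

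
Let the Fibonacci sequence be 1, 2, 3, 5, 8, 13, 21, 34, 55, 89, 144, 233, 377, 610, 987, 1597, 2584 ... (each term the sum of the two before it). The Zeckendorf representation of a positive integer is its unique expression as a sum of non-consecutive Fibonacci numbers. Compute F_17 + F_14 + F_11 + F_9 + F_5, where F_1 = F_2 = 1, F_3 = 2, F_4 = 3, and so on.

F_17 + F_14 + F_11 + F_9 + F_5 = 1597 + 377 + 89 + 34 + 5 = 2102.

2102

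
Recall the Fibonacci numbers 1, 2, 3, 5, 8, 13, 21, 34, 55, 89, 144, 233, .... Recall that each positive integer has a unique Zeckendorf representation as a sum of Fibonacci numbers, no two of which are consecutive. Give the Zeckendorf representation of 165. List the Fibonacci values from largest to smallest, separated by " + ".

144 + 21

Repeatedly subtract the largest Fibonacci number that fits:
144 ≤ 165 < 233, so take 144; remainder 21
21 ≤ 21 < 34, so take 21; remainder 0
So 165 = 144 + 21, with no two terms consecutive in the sequence.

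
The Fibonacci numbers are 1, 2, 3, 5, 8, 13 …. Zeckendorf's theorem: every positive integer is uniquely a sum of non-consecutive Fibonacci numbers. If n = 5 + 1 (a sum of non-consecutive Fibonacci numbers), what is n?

6

5 + 1 = 6.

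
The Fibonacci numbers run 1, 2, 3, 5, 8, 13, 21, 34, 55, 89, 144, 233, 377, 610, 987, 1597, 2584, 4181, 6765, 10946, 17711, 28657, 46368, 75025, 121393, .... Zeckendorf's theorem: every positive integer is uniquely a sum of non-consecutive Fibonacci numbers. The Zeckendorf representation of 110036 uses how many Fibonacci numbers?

Greedily peel off the largest Fibonacci term at each step:
75025 ≤ 110036 < 121393, so take 75025; remainder 35011
28657 ≤ 35011 < 46368, so take 28657; remainder 6354
4181 ≤ 6354 < 6765, so take 4181; remainder 2173
1597 ≤ 2173 < 2584, so take 1597; remainder 576
377 ≤ 576 < 610, so take 377; remainder 199
144 ≤ 199 < 233, so take 144; remainder 55
55 ≤ 55 < 89, so take 55; remainder 0
110036 = 75025 + 28657 + 4181 + 1597 + 377 + 144 + 55, which has 7 terms.

7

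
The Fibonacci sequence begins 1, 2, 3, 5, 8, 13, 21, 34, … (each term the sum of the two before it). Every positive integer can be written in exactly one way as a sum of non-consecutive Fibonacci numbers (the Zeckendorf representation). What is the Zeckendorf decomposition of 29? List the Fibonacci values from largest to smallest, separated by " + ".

largest Fibonacci ≤ 29 is 21; 29 − 21 = 8
largest Fibonacci ≤ 8 is 8; 8 − 8 = 0
So 29 = 21 + 8, with no two terms consecutive in the sequence.

21 + 8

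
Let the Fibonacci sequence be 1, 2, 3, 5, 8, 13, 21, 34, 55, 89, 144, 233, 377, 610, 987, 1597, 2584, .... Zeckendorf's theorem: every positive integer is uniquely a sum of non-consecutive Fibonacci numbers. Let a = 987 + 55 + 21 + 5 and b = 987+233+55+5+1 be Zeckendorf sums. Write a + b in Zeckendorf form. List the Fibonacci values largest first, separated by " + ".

The two numbers are 1068 and 1281, so their sum is 2349.
Greedily peel off the largest Fibonacci term at each step:
2349 − 1597 = 752
752 − 610 = 142
142 − 89 = 53
53 − 34 = 19
19 − 13 = 6
6 − 5 = 1
1 − 1 = 0

1597 + 610 + 89 + 34 + 13 + 5 + 1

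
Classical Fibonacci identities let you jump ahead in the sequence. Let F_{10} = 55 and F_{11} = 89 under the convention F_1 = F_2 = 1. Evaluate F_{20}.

6765

By the doubling identity F_{2k} = F_k(2F_{k+1} − F_k): F_{20} = 55·(2·89 − 55) = 55·123 = 6765.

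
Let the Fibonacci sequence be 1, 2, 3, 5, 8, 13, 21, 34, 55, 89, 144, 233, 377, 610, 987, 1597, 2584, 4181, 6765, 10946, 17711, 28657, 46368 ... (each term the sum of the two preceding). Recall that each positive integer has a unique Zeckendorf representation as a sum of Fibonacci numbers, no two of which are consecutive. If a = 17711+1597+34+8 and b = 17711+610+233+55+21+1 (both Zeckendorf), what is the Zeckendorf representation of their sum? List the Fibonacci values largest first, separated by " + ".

28657 + 6765 + 1597 + 610 + 233 + 89 + 21 + 8 + 1

The two numbers are 19350 and 18631, so their sum is 37981.
Greedy algorithm:
37981: greatest Fibonacci not exceeding it is 28657, leaving 9324
9324: greatest Fibonacci not exceeding it is 6765, leaving 2559
2559: greatest Fibonacci not exceeding it is 1597, leaving 962
962: greatest Fibonacci not exceeding it is 610, leaving 352
352: greatest Fibonacci not exceeding it is 233, leaving 119
119: greatest Fibonacci not exceeding it is 89, leaving 30
30: greatest Fibonacci not exceeding it is 21, leaving 9
9: greatest Fibonacci not exceeding it is 8, leaving 1
1: greatest Fibonacci not exceeding it is 1, leaving 0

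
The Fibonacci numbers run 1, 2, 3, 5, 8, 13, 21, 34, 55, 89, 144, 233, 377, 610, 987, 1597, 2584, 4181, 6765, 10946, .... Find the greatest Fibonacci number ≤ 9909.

6765

6765 ≤ 9909 < 10946, so the largest Fibonacci number not exceeding 9909 is 6765.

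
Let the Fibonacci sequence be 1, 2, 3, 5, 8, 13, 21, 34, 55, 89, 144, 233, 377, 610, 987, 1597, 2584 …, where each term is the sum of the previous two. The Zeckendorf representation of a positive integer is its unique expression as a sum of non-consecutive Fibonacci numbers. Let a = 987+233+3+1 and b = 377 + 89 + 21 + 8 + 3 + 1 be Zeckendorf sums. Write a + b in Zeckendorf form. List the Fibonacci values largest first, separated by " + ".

The two numbers are 1224 and 499, so their sum is 1723.
1723 − 1597 = 126
126 − 89 = 37
37 − 34 = 3
3 − 3 = 0

1597 + 89 + 34 + 3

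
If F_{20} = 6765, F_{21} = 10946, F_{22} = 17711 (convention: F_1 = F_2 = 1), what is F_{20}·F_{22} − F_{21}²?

6765·17711 − 10946² = 119814915 − 119814916 = -1. (Cassini's identity: F_{k−1}F_{k+1} − F_k² = (−1)^k.)

-1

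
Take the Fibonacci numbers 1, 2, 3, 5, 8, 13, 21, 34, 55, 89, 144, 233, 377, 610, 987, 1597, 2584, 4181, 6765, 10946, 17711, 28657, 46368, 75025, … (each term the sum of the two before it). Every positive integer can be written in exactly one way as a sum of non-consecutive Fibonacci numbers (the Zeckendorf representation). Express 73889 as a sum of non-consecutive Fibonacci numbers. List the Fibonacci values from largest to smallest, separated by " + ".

46368 + 17711 + 6765 + 2584 + 377 + 55 + 21 + 8

Greedy algorithm:
73889: greatest Fibonacci not exceeding it is 46368, leaving 27521
27521: greatest Fibonacci not exceeding it is 17711, leaving 9810
9810: greatest Fibonacci not exceeding it is 6765, leaving 3045
3045: greatest Fibonacci not exceeding it is 2584, leaving 461
461: greatest Fibonacci not exceeding it is 377, leaving 84
84: greatest Fibonacci not exceeding it is 55, leaving 29
29: greatest Fibonacci not exceeding it is 21, leaving 8
8: greatest Fibonacci not exceeding it is 8, leaving 0
So 73889 = 46368 + 17711 + 6765 + 2584 + 377 + 55 + 21 + 8, with no two terms consecutive in the sequence.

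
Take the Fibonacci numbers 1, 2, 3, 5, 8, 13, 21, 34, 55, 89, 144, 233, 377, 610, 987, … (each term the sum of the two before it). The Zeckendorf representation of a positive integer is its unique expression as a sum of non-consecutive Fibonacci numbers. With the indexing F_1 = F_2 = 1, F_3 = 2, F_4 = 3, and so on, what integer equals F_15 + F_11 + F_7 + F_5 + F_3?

719

F_15 + F_11 + F_7 + F_5 + F_3 = 610 + 89 + 13 + 5 + 2 = 719.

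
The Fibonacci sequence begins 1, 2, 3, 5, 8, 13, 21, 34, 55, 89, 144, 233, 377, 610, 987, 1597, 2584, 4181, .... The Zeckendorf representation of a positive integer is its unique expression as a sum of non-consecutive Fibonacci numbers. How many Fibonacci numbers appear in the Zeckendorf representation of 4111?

7

Repeatedly subtract the largest Fibonacci number that fits:
take 2584 (≤ 4111); 4111 − 2584 = 1527
take 987 (≤ 1527); 1527 − 987 = 540
take 377 (≤ 540); 540 − 377 = 163
take 144 (≤ 163); 163 − 144 = 19
take 13 (≤ 19); 19 − 13 = 6
take 5 (≤ 6); 6 − 5 = 1
take 1 (≤ 1); 1 − 1 = 0
4111 = 2584 + 987 + 377 + 144 + 13 + 5 + 1, which has 7 terms.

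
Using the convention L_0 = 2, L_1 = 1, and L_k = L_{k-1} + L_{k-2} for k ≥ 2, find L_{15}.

1364

Iterating the recurrence up to L_{11} = 199 and L_{10} = 123:
L_{12} = L_{11} + L_{10} = 199 + 123 = 322
L_{13} = L_{12} + L_{11} = 322 + 199 = 521
L_{14} = L_{13} + L_{12} = 521 + 322 = 843
L_{15} = L_{14} + L_{13} = 843 + 521 = 1364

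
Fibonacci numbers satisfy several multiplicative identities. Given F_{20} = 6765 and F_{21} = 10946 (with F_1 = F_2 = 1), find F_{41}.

165580141

By F_{2k+1} = F_k² + F_{k+1}²: F_{41} = 6765² + 10946² = 45765225 + 119814916 = 165580141.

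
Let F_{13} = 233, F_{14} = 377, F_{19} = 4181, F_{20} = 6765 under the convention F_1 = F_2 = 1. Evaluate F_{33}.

3524578

By the addition formula F_{m+n} = F_m F_{n+1} + F_{m−1} F_n with m=14, n=19: F_{33} = 377·6765 + 233·4181 = 2550405 + 974173 = 3524578.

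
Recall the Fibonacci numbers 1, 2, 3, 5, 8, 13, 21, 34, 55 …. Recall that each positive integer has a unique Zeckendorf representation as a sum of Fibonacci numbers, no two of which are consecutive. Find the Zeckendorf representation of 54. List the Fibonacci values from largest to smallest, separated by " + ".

34 + 13 + 5 + 2

Repeatedly subtract the largest Fibonacci number that fits:
54 − 34 = 20
20 − 13 = 7
7 − 5 = 2
2 − 2 = 0
So 54 = 34 + 13 + 5 + 2, with no two terms consecutive in the sequence.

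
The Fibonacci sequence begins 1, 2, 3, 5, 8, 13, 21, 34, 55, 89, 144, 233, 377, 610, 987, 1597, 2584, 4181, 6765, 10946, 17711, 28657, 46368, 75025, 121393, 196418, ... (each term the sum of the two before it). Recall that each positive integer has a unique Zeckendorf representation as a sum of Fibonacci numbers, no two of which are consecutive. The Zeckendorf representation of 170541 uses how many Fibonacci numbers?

Repeatedly subtract the largest Fibonacci number that fits:
170541 − 121393 = 49148
49148 − 46368 = 2780
2780 − 2584 = 196
196 − 144 = 52
52 − 34 = 18
18 − 13 = 5
5 − 5 = 0
170541 = 121393 + 46368 + 2584 + 144 + 34 + 13 + 5, which has 7 terms.

7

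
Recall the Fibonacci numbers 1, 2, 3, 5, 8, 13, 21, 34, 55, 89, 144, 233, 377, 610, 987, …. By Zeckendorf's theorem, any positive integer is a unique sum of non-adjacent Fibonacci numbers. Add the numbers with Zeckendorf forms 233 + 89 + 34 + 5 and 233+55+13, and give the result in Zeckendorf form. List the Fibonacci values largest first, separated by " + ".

The two numbers are 361 and 301, so their sum is 662.
subtract 610 from 662: 52 remains
subtract 34 from 52: 18 remains
subtract 13 from 18: 5 remains
subtract 5 from 5: 0 remains

610 + 34 + 13 + 5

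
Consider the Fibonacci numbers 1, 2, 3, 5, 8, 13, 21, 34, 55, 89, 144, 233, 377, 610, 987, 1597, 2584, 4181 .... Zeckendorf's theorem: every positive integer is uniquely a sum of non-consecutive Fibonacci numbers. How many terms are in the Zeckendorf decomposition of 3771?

Greedy algorithm:
largest Fibonacci ≤ 3771 is 2584; 3771 − 2584 = 1187
largest Fibonacci ≤ 1187 is 987; 1187 − 987 = 200
largest Fibonacci ≤ 200 is 144; 200 − 144 = 56
largest Fibonacci ≤ 56 is 55; 56 − 55 = 1
largest Fibonacci ≤ 1 is 1; 1 − 1 = 0
3771 = 2584 + 987 + 144 + 55 + 1, which has 5 terms.

5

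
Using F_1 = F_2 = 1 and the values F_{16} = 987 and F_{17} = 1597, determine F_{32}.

By the doubling identity F_{2k} = F_k(2F_{k+1} − F_k): F_{32} = 987·(2·1597 − 987) = 987·2207 = 2178309.

2178309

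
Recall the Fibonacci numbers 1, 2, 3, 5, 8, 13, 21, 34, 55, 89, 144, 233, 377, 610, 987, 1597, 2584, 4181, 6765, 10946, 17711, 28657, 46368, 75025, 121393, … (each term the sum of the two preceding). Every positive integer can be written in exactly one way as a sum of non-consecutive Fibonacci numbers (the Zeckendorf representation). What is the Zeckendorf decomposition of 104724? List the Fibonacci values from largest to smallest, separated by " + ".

75025 + 28657 + 987 + 55

104724: greatest Fibonacci not exceeding it is 75025, leaving 29699
29699: greatest Fibonacci not exceeding it is 28657, leaving 1042
1042: greatest Fibonacci not exceeding it is 987, leaving 55
55: greatest Fibonacci not exceeding it is 55, leaving 0
So 104724 = 75025 + 28657 + 987 + 55, with no two terms consecutive in the sequence.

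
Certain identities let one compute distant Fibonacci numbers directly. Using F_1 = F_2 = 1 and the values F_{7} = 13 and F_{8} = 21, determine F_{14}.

By the doubling identity F_{2k} = F_k(2F_{k+1} − F_k): F_{14} = 13·(2·21 − 13) = 13·29 = 377.

377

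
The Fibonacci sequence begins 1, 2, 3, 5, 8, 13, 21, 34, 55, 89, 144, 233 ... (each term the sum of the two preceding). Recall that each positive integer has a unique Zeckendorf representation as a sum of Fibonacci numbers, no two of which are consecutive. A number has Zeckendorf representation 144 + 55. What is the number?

199

144 + 55 = 199.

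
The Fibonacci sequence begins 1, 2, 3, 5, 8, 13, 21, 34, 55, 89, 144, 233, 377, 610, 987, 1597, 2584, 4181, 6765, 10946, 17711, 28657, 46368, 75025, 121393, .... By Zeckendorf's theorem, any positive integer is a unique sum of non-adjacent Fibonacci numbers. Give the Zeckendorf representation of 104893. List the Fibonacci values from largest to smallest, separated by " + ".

104893: greatest Fibonacci not exceeding it is 75025, leaving 29868
29868: greatest Fibonacci not exceeding it is 28657, leaving 1211
1211: greatest Fibonacci not exceeding it is 987, leaving 224
224: greatest Fibonacci not exceeding it is 144, leaving 80
80: greatest Fibonacci not exceeding it is 55, leaving 25
25: greatest Fibonacci not exceeding it is 21, leaving 4
4: greatest Fibonacci not exceeding it is 3, leaving 1
1: greatest Fibonacci not exceeding it is 1, leaving 0
So 104893 = 75025 + 28657 + 987 + 144 + 55 + 21 + 3 + 1, with no two terms consecutive in the sequence.

75025 + 28657 + 987 + 144 + 55 + 21 + 3 + 1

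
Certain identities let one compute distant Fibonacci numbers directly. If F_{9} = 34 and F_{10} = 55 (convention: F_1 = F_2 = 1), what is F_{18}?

By the doubling identity F_{2k} = F_k(2F_{k+1} − F_k): F_{18} = 34·(2·55 − 34) = 34·76 = 2584.

2584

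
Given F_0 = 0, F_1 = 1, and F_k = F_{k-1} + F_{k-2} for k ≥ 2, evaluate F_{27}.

Iterating the recurrence up to F_{23} = 28657 and F_{22} = 17711:
F_{24} = F_{23} + F_{22} = 28657 + 17711 = 46368
F_{25} = F_{24} + F_{23} = 46368 + 28657 = 75025
F_{26} = F_{25} + F_{24} = 75025 + 46368 = 121393
F_{27} = F_{26} + F_{25} = 121393 + 75025 = 196418

196418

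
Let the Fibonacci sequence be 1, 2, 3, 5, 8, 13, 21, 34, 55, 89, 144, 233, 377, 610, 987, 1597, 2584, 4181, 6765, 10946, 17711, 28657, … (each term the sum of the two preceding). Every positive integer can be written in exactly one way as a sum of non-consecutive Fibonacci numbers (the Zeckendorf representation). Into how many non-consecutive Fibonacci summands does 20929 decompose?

20929 − 17711 = 3218
3218 − 2584 = 634
634 − 610 = 24
24 − 21 = 3
3 − 3 = 0
20929 = 17711 + 2584 + 610 + 21 + 3, which has 5 terms.

5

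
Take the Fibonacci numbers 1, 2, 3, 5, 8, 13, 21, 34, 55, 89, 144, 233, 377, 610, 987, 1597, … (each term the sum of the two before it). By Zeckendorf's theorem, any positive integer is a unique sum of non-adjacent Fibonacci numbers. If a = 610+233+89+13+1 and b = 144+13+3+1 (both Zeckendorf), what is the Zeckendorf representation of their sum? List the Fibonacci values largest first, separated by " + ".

987 + 89 + 21 + 8 + 2

The two numbers are 946 and 161, so their sum is 1107.
largest Fibonacci ≤ 1107 is 987; 1107 − 987 = 120
largest Fibonacci ≤ 120 is 89; 120 − 89 = 31
largest Fibonacci ≤ 31 is 21; 31 − 21 = 10
largest Fibonacci ≤ 10 is 8; 10 − 8 = 2
largest Fibonacci ≤ 2 is 2; 2 − 2 = 0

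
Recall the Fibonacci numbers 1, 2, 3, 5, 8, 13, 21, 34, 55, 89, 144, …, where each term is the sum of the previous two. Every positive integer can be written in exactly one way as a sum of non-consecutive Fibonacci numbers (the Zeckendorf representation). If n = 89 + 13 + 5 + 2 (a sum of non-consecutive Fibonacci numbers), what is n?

109

89 + 13 + 5 + 2 = 109.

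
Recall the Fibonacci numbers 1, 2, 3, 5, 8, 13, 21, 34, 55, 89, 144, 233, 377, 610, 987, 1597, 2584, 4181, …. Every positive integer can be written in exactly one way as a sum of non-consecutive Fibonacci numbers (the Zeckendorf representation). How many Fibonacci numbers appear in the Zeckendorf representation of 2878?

Repeatedly subtract the largest Fibonacci number that fits:
2878 − 2584 = 294
294 − 233 = 61
61 − 55 = 6
6 − 5 = 1
1 − 1 = 0
2878 = 2584 + 233 + 55 + 5 + 1, which has 5 terms.

5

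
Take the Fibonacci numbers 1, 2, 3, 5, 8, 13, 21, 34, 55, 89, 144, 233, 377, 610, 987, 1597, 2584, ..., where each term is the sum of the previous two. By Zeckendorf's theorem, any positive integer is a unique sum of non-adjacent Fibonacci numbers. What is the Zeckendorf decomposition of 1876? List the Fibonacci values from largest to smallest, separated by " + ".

1597 + 233 + 34 + 8 + 3 + 1

Greedy algorithm:
subtract 1597 from 1876: 279 remains
subtract 233 from 279: 46 remains
subtract 34 from 46: 12 remains
subtract 8 from 12: 4 remains
subtract 3 from 4: 1 remains
subtract 1 from 1: 0 remains
So 1876 = 1597 + 233 + 34 + 8 + 3 + 1, with no two terms consecutive in the sequence.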